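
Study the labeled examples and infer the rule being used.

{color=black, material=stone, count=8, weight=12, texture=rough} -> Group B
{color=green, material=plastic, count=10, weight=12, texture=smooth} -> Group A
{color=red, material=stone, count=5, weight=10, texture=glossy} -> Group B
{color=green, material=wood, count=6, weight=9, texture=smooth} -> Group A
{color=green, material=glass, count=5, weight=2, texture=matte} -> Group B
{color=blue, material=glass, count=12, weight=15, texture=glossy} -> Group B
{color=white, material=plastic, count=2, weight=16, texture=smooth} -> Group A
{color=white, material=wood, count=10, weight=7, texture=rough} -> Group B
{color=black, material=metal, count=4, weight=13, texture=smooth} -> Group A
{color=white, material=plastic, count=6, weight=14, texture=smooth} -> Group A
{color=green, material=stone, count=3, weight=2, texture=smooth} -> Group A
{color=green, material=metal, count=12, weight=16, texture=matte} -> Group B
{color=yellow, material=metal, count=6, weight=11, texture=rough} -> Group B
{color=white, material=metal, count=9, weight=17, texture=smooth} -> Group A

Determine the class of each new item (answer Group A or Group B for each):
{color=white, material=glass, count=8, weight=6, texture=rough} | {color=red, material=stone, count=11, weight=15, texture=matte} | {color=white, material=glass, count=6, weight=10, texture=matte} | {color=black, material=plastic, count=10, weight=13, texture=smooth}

The simplest hypothesis consistent with all the labels is: texture is smooth.
{color=white, material=glass, count=8, weight=6, texture=rough} — texture is rough, hence Group B. {color=red, material=stone, count=11, weight=15, texture=matte} — texture is matte, hence Group B. {color=white, material=glass, count=6, weight=10, texture=matte} — texture is matte, hence Group B. {color=black, material=plastic, count=10, weight=13, texture=smooth} — texture is smooth, hence Group A.

Group B, Group B, Group B, Group A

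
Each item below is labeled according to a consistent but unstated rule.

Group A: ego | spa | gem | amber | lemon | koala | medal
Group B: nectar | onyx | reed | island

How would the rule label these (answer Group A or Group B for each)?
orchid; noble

Group B, Group A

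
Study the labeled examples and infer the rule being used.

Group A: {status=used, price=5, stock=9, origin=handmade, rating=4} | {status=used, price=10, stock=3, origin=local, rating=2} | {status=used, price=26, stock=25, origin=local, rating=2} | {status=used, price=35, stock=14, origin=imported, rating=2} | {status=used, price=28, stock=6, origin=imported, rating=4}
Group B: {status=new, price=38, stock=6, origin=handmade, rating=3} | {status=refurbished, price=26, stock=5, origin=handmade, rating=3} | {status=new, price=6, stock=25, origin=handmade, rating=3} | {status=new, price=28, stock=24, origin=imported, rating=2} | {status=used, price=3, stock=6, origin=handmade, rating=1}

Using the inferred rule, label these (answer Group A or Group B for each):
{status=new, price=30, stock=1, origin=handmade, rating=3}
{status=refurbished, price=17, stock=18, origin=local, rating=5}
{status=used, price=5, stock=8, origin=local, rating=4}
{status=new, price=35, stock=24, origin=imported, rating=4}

'Group A' ⟺ status is used AND price ≥ 5.

Group B, Group B, Group A, Group B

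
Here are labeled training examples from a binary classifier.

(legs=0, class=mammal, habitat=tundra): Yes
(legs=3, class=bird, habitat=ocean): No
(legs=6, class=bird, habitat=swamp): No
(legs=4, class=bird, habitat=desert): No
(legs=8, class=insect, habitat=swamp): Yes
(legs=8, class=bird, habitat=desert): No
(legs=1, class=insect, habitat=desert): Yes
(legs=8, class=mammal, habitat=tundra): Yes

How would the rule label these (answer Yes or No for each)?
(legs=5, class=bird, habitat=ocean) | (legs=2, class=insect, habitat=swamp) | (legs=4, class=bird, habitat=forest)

No, Yes, No

One predicate separates the groups cleanly: class is not bird.
(legs=5, class=bird, habitat=ocean) — class is bird, hence No.
(legs=2, class=insect, habitat=swamp) — class is insect, hence Yes.
(legs=4, class=bird, habitat=forest) — class is bird, hence No.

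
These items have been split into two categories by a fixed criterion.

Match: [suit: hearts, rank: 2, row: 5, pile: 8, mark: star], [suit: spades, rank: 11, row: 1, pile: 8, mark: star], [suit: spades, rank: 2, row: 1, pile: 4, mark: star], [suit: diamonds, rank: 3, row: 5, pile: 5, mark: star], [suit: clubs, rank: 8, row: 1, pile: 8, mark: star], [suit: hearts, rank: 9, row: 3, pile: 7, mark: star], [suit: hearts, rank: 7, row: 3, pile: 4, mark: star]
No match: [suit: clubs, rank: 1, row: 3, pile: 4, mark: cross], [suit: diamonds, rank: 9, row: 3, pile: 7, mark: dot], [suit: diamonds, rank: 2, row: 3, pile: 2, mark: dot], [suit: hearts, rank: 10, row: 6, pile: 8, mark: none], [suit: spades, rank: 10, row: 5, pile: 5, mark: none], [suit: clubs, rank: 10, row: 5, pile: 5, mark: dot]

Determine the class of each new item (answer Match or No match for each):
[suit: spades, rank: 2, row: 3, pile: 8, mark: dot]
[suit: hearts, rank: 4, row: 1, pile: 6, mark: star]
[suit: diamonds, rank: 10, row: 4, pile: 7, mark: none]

No match, Match, No match

A rule that fits every label: mark is star — true of each 'Match' example, false of each 'No match' one.
No match: [suit: spades, rank: 2, row: 3, pile: 8, mark: dot], since mark is dot. Match: [suit: hearts, rank: 4, row: 1, pile: 6, mark: star], since mark is star. No match: [suit: diamonds, rank: 10, row: 4, pile: 7, mark: none], since mark is none.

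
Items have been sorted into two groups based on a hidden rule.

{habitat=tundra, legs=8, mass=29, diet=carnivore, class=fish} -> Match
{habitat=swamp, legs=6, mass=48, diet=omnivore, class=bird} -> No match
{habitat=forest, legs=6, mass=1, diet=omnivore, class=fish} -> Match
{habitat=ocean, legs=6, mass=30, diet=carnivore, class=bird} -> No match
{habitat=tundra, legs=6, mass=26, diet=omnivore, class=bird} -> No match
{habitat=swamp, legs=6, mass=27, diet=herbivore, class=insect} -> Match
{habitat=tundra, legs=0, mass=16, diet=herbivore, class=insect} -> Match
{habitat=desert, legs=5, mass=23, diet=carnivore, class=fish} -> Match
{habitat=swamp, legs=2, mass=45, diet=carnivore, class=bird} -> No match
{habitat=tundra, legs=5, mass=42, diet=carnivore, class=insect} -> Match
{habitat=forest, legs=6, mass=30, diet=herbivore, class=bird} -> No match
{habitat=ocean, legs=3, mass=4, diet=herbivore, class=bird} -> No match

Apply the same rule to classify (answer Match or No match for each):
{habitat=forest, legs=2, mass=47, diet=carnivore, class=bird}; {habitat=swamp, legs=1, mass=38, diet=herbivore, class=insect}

Comparing the two groups points to one rule — class is not bird.
No match: {habitat=forest, legs=2, mass=47, diet=carnivore, class=bird}, since class is bird.
Match: {habitat=swamp, legs=1, mass=38, diet=herbivore, class=insect}, since class is insect.

No match, Match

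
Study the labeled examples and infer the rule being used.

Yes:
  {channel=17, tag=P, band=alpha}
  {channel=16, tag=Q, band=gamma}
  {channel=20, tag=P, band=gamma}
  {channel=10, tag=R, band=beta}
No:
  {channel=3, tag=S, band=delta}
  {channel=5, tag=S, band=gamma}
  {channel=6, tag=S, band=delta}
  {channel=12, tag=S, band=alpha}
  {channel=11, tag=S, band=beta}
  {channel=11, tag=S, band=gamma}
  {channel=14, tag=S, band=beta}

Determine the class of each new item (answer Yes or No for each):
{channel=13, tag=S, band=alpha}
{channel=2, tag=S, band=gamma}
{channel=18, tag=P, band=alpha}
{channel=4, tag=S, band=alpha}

No, No, Yes, No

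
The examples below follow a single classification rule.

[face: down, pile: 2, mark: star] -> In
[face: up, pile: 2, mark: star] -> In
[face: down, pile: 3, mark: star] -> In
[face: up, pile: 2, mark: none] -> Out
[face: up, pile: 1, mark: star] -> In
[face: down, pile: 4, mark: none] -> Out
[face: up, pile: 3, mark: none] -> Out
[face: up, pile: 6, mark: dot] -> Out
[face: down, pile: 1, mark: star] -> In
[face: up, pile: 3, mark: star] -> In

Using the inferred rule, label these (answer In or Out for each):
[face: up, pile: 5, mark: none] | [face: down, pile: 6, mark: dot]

Out, Out

Comparing the two groups points to one rule — mark is star.
[face: up, pile: 5, mark: none] → mark is none → Out. [face: down, pile: 6, mark: dot] → mark is dot → Out.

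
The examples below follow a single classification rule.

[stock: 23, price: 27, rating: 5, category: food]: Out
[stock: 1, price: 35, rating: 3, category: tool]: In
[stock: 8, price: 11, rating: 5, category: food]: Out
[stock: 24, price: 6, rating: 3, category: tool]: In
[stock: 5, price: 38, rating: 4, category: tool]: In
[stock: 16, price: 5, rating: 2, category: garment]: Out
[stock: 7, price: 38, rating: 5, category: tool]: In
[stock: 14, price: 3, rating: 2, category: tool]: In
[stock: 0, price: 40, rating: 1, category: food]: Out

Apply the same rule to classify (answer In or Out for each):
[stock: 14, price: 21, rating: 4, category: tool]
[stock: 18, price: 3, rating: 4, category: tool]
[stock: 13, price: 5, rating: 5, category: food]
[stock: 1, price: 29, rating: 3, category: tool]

The distinguishing property — category is tool — holds for all the 'In' cases and none of the 'Out' cases.
In: [stock: 14, price: 21, rating: 4, category: tool], since category is tool.
In: [stock: 18, price: 3, rating: 4, category: tool], since category is tool.
Out: [stock: 13, price: 5, rating: 5, category: food], since category is food.
In: [stock: 1, price: 29, rating: 3, category: tool], since category is tool.

In, In, Out, In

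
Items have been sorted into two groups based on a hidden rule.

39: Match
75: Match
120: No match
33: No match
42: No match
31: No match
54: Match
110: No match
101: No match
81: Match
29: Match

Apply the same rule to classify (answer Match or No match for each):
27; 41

Match, No match

One predicate separates the groups cleanly: digit sum ≥ 7.
27: digit sum 2+7 = 9 — passes, so Match.
41: digit sum 4+1 = 5 — fails this test, so No match.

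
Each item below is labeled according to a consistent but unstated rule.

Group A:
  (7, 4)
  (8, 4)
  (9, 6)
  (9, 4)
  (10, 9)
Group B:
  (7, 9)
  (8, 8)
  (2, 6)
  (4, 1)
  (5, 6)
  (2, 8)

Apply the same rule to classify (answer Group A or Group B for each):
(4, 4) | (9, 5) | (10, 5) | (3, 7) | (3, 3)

The pattern is that an item is 'Group A' exactly when: first > second AND sum ≥ 8.

Group B, Group A, Group A, Group B, Group B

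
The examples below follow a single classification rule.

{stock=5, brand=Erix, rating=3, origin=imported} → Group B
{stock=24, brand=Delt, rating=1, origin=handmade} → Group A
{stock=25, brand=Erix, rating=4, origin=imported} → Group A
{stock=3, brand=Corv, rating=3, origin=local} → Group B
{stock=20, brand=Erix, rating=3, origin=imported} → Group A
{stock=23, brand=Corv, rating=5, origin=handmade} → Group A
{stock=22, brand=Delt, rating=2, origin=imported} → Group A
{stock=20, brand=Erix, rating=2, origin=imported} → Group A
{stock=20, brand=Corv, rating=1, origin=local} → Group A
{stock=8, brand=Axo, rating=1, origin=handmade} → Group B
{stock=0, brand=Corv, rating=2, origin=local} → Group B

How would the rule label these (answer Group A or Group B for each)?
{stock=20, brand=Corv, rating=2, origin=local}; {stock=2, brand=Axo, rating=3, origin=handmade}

The classifier is using: stock ≥ 20.
{stock=20, brand=Corv, rating=2, origin=local}: stock = 20 — fits, so Group A.
{stock=2, brand=Axo, rating=3, origin=handmade}: stock = 2 — does not satisfy this, so Group B.

Group A, Group B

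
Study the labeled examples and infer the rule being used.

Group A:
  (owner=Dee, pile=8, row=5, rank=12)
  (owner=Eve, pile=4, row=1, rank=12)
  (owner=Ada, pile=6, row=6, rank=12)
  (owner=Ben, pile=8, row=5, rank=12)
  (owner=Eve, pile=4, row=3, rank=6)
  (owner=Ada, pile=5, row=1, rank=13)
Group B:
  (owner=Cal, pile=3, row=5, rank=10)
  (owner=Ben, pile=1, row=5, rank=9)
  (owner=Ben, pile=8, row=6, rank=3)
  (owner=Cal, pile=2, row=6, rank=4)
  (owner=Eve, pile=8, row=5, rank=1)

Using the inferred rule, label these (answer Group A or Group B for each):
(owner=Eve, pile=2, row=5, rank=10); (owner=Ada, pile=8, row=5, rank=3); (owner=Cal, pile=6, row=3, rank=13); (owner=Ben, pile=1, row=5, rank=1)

Group B, Group B, Group A, Group B

A rule that fits every label: rank ≥ 4 AND pile ≥ 4 — true of each 'Group A' example, false of each 'Group B' one.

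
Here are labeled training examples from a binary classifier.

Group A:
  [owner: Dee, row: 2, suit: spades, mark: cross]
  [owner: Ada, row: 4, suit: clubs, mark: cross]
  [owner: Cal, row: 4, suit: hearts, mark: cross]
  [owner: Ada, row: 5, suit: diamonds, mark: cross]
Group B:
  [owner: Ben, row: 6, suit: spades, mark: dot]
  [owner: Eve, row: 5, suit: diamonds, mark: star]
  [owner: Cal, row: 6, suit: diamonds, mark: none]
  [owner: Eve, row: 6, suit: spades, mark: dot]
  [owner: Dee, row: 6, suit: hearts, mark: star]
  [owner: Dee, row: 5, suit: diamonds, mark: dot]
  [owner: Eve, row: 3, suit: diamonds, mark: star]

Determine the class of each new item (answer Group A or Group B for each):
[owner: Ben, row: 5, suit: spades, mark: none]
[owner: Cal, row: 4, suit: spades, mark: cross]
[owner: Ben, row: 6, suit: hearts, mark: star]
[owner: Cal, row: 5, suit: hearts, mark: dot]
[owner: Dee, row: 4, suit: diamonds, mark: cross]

Comparing the two groups points to one rule — mark is cross.
Group B: [owner: Ben, row: 5, suit: spades, mark: none], since mark is none.
Group A: [owner: Cal, row: 4, suit: spades, mark: cross], since mark is cross.
Group B: [owner: Ben, row: 6, suit: hearts, mark: star], since mark is star.
Group B: [owner: Cal, row: 5, suit: hearts, mark: dot], since mark is dot.
Group A: [owner: Dee, row: 4, suit: diamonds, mark: cross], since mark is cross.

Group B, Group A, Group B, Group B, Group A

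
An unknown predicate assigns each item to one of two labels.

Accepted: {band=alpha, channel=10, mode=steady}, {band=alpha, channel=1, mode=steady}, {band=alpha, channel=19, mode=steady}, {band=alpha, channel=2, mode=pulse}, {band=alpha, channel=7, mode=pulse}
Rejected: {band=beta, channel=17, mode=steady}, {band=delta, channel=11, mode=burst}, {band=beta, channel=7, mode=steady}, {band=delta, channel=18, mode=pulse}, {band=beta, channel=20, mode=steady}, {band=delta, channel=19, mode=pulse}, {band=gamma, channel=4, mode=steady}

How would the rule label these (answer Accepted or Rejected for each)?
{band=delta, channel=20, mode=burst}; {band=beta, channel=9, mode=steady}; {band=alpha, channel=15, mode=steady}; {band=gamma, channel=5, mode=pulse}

Rejected, Rejected, Accepted, Rejected

One predicate separates the groups cleanly: band is alpha.
{band=delta, channel=20, mode=burst} → band is delta → Rejected. {band=beta, channel=9, mode=steady} → band is beta → Rejected. {band=alpha, channel=15, mode=steady} → band is alpha → Accepted. {band=gamma, channel=5, mode=pulse} → band is gamma → Rejected.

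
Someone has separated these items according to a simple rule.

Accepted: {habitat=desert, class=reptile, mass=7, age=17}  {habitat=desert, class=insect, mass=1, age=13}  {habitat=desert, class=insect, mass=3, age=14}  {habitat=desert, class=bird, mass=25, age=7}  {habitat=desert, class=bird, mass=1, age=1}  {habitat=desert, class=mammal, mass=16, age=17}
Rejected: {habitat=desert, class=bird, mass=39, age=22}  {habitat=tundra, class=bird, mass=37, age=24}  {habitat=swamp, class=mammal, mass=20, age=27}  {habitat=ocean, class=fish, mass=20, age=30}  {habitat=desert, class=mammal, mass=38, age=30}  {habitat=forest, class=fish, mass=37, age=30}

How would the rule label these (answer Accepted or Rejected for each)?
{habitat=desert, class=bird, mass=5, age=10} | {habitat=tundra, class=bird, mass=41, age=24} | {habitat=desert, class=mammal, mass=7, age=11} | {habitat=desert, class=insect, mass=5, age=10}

One predicate separates the groups cleanly: age ≤ 17.

Accepted, Rejected, Accepted, Accepted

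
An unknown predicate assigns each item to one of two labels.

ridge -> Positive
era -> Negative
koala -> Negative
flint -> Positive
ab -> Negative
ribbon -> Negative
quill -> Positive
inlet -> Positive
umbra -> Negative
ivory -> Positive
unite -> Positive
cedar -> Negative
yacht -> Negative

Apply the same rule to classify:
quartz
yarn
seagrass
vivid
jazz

'Positive' ⟺ odd length AND contains 'i'.
quartz: length 6, no 'i', fails this test → Negative. yarn: length 4, no 'i', fails this test → Negative. seagrass: length 8, no 'i', fails this test → Negative. vivid: length 5, has 'i', meets the rule → Positive. jazz: length 4, no 'i', fails this test → Negative.

Negative, Negative, Negative, Positive, Negative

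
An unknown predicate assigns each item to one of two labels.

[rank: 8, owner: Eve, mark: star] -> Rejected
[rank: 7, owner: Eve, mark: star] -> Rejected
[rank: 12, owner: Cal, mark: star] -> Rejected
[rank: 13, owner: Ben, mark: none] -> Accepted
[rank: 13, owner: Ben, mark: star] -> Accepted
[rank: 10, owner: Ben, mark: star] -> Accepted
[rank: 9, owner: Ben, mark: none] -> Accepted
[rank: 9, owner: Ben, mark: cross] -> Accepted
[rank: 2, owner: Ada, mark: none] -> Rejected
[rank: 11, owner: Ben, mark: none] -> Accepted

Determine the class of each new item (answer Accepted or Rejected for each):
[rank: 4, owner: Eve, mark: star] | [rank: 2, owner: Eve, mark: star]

The simplest hypothesis consistent with all the labels is: owner is Ben.

Rejected, Rejected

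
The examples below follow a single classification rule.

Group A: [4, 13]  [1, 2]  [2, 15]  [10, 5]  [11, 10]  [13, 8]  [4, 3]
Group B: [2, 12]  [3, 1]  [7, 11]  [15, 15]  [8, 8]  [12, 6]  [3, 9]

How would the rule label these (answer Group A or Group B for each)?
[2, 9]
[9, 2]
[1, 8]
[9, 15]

The rule appears to be: sum is odd.
Group A: [2, 9], since 2+9 = 11.
Group A: [9, 2], since 9+2 = 11.
Group A: [1, 8], since 1+8 = 9.
Group B: [9, 15], since 9+15 = 24.

Group A, Group A, Group A, Group B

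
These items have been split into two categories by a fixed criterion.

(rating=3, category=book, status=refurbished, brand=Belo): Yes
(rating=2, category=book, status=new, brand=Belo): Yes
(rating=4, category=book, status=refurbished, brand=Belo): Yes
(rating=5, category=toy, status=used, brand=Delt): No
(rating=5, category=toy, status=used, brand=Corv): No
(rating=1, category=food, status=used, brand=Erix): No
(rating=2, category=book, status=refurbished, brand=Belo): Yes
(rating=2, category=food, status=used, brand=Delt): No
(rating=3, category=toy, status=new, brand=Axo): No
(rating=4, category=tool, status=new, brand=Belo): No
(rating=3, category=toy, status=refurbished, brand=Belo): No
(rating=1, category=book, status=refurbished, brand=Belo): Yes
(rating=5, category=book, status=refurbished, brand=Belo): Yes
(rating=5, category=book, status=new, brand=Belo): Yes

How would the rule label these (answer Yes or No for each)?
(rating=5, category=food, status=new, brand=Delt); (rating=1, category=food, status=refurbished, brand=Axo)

All 'Yes' examples share one property — category is book — and every 'No' example lacks it.
(rating=5, category=food, status=new, brand=Delt) → category is food → No.
(rating=1, category=food, status=refurbished, brand=Axo) → category is food → No.

No, No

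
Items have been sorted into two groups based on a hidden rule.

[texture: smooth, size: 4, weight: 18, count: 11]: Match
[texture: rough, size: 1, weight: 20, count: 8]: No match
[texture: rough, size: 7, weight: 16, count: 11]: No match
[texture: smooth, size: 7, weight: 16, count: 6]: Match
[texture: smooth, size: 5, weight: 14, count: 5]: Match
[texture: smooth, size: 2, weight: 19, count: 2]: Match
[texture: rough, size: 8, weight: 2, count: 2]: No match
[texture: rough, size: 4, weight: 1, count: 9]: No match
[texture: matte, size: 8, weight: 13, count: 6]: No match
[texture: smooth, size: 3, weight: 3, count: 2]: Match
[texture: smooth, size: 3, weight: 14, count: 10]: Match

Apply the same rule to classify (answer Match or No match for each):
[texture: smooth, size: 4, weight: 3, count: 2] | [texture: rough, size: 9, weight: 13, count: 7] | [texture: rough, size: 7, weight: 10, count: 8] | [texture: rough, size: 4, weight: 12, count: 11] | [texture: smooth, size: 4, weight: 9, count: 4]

Match, No match, No match, No match, Match

Rule: texture is smooth. This holds for each 'Match' example and fails for each 'No match' one.
[texture: smooth, size: 4, weight: 3, count: 2] → texture is smooth → Match. [texture: rough, size: 9, weight: 13, count: 7] → texture is rough → No match. [texture: rough, size: 7, weight: 10, count: 8] → texture is rough → No match. [texture: rough, size: 4, weight: 12, count: 11] → texture is rough → No match. [texture: smooth, size: 4, weight: 9, count: 4] → texture is smooth → Match.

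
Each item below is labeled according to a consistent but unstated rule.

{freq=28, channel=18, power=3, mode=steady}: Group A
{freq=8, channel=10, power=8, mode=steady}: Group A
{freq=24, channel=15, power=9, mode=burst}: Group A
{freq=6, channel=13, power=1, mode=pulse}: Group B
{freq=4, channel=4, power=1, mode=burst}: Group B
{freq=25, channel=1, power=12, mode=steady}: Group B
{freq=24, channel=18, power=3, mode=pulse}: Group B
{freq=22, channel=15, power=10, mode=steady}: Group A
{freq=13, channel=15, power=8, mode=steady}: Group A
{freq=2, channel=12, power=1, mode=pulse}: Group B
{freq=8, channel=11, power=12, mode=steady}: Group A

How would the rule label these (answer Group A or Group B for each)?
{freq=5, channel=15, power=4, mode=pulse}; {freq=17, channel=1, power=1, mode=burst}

Group B, Group B

The common property of the 'Group A' items is: mode is not pulse AND channel ≥ 10. No 'Group B' item has it.
{freq=5, channel=15, power=4, mode=pulse}: mode is pulse, channel = 15 — doesn't match, so Group B. {freq=17, channel=1, power=1, mode=burst}: mode is burst, channel = 1 — doesn't match, so Group B.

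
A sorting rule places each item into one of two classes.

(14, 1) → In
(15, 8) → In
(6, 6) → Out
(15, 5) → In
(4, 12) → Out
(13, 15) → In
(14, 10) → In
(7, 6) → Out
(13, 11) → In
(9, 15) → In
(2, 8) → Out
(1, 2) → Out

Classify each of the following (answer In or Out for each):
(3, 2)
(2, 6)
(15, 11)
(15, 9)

Out, Out, In, In

All 'In' examples share one property — first ≥ 8 — and every 'Out' example lacks it.
(3, 2) — first 3, hence Out. (2, 6) — first 2, hence Out. (15, 11) — first 15, hence In. (15, 9) — first 15, hence In.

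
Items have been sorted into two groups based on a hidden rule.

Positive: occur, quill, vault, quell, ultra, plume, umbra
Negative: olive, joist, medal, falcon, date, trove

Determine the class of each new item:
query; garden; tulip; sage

Positive, Negative, Positive, Negative

Rule: contains 'u'. This holds for each 'Positive' example and fails for each 'Negative' one.
query: has 'u', matches → Positive.
garden: no 'u', lacks this property → Negative.
tulip: has 'u', matches → Positive.
sage: no 'u', lacks this property → Negative.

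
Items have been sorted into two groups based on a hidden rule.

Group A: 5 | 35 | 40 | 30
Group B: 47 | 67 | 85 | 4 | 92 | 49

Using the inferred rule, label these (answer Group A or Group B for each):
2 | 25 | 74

The distinguishing property — multiple of 5 AND at most 40 — holds for all the 'Group A' cases and none of the 'Group B' cases.
2: Group B (2 = 5·0 + 2, 2 ≤ 40).
25: Group A (25 = 5·5, 25 ≤ 40).
74: Group B (74 = 5·14 + 4, 74 > 40).

Group B, Group A, Group B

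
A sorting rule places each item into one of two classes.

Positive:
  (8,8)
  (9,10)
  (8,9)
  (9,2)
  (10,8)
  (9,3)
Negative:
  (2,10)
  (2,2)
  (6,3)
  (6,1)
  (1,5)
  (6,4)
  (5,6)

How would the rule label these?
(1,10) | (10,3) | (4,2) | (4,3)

Negative, Positive, Negative, Negative

The distinguishing property — first ≥ 8 — holds for all the 'Positive' cases and none of the 'Negative' cases.
(1,10): Negative (first 1).
(10,3): Positive (first 10).
(4,2): Negative (first 4).
(4,3): Negative (first 4).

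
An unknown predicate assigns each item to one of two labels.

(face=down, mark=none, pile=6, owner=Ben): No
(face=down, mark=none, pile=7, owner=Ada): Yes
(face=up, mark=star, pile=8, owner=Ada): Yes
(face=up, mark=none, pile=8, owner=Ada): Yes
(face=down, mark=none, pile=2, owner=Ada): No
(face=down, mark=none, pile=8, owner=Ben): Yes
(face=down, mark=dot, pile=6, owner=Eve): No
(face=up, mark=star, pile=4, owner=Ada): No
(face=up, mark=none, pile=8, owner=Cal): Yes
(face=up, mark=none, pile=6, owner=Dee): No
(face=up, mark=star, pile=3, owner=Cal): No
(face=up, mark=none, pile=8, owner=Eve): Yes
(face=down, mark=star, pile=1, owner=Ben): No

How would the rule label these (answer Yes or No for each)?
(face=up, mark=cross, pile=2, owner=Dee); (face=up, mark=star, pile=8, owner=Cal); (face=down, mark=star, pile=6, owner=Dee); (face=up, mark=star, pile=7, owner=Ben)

No, Yes, No, Yes

All 'Yes' examples share one property — pile ≥ 7 — and every 'No' example lacks it.
(face=up, mark=cross, pile=2, owner=Dee) — pile = 2, hence No.
(face=up, mark=star, pile=8, owner=Cal) — pile = 8, hence Yes.
(face=down, mark=star, pile=6, owner=Dee) — pile = 6, hence No.
(face=up, mark=star, pile=7, owner=Ben) — pile = 7, hence Yes.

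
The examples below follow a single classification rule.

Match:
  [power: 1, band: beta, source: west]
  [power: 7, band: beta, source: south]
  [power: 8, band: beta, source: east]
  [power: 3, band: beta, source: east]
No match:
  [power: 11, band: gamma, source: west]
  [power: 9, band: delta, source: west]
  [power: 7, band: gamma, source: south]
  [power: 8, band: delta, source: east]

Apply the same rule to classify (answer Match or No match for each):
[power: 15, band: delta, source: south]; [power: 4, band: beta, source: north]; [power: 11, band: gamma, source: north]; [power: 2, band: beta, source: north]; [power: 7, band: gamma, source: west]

No match, Match, No match, Match, No match

The rule appears to be: band is beta.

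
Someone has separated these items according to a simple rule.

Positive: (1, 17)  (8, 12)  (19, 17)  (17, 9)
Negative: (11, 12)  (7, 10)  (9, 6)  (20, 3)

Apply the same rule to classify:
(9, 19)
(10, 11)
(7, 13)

Positive, Negative, Positive

The distinguishing property — sum is even — holds for all the 'Positive' cases and none of the 'Negative' cases.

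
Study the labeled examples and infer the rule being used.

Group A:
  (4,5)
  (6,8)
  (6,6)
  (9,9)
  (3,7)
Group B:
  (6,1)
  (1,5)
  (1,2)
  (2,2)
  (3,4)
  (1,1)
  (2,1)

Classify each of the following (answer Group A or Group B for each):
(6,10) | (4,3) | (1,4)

Group A, Group B, Group B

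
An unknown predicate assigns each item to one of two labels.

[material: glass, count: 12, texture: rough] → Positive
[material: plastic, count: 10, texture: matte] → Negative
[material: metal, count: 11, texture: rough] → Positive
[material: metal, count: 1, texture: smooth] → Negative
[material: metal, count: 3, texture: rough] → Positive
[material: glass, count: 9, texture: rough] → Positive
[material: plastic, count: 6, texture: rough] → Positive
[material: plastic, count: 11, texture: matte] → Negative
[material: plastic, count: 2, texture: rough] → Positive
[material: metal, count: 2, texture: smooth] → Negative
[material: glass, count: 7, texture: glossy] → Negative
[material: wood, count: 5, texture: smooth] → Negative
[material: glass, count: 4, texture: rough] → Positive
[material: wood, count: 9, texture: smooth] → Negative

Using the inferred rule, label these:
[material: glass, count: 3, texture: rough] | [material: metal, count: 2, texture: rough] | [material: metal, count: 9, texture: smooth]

The pattern is that an item is 'Positive' exactly when: texture is rough.

Positive, Positive, Negative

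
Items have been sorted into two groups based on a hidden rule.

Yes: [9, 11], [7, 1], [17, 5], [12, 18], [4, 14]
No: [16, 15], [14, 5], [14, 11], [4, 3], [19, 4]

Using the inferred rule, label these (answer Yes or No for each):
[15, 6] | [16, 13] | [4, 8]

The rule appears to be: sum is even.

No, No, Yes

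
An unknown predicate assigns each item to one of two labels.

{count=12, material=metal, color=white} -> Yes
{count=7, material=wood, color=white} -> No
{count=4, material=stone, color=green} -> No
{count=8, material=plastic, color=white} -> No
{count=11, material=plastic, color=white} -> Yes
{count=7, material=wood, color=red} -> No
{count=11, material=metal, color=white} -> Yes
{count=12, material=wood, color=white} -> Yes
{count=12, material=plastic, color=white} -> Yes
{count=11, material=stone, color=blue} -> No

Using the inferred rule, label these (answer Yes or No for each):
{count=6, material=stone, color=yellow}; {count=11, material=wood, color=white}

The pattern is that an item is 'Yes' exactly when: color is white AND count ≥ 11.
No: {count=6, material=stone, color=yellow}, since color is yellow, count = 6.
Yes: {count=11, material=wood, color=white}, since color is white, count = 11.

No, Yes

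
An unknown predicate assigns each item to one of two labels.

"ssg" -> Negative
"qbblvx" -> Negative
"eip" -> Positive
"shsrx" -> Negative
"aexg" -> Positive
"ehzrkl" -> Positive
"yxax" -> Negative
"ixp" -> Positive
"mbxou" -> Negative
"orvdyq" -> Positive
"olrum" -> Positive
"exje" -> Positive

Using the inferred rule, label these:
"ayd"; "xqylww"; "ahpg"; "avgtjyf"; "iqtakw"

All 'Positive' examples share one property — starts with a vowel — and every 'Negative' example lacks it.
"ayd": starts with 'a', qualifies → Positive. "xqylww": starts with 'x', fails this test → Negative. "ahpg": starts with 'a', qualifies → Positive. "avgtjyf": starts with 'a', qualifies → Positive. "iqtakw": starts with 'i', qualifies → Positive.

Positive, Negative, Positive, Positive, Positive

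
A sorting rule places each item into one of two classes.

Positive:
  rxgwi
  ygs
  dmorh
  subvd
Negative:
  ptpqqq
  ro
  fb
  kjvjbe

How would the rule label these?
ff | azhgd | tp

Comparing the two groups points to one rule — odd length.
Negative: ff, since length 2.
Positive: azhgd, since length 5.
Negative: tp, since length 2.

Negative, Positive, Negative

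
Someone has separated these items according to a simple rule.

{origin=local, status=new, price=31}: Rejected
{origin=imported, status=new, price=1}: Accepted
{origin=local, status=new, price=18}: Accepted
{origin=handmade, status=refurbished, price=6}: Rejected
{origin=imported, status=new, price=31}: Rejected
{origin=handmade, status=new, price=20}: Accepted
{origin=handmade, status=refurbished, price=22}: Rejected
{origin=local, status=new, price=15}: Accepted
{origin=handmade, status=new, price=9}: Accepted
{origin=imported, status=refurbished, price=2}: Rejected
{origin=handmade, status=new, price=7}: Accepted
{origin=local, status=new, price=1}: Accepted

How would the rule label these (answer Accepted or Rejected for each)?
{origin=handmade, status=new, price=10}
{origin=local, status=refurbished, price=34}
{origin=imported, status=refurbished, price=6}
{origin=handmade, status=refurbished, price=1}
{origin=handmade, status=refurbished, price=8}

The common property of the 'Accepted' items is: status is new AND price ≤ 20. No 'Rejected' item has it.

Accepted, Rejected, Rejected, Rejected, Rejected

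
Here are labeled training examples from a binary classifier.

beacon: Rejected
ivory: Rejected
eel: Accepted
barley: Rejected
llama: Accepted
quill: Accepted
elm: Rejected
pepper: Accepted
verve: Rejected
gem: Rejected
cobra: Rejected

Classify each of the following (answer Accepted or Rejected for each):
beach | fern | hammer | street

The distinguishing property — has a double letter — holds for all the 'Accepted' cases and none of the 'Rejected' cases.

Rejected, Rejected, Accepted, Accepted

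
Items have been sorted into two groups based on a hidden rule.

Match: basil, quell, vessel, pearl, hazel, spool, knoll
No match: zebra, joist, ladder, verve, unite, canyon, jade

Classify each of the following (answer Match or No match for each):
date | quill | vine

The rule appears to be: ends with 'l'.

No match, Match, No match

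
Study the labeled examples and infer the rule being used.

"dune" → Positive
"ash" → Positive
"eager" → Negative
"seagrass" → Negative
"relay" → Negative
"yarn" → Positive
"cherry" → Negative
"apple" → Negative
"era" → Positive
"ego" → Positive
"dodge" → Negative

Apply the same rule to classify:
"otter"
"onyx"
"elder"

Negative, Positive, Negative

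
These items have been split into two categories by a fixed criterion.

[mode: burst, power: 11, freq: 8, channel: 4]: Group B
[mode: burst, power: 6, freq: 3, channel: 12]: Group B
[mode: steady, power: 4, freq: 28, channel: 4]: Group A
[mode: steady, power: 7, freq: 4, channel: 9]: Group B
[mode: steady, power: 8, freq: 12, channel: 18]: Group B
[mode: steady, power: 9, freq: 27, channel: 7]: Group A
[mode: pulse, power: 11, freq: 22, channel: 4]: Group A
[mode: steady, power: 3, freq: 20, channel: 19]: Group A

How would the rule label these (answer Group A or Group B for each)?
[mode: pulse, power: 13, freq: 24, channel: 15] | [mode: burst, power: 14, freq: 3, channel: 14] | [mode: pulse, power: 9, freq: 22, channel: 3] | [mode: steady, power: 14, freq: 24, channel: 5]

Group A, Group B, Group A, Group A

Rule: freq ≥ 20. This holds for each 'Group A' example and fails for each 'Group B' one.
[mode: pulse, power: 13, freq: 24, channel: 15]: Group A (freq = 24).
[mode: burst, power: 14, freq: 3, channel: 14]: Group B (freq = 3).
[mode: pulse, power: 9, freq: 22, channel: 3]: Group A (freq = 22).
[mode: steady, power: 14, freq: 24, channel: 5]: Group A (freq = 24).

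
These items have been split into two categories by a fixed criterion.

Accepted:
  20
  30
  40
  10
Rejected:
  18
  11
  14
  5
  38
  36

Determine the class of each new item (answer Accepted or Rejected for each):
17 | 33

Rejected, Rejected

'Accepted' ⟺ multiple of 10.
Rejected: 17, since 17 = 10·1 + 7. Rejected: 33, since 33 = 10·3 + 3.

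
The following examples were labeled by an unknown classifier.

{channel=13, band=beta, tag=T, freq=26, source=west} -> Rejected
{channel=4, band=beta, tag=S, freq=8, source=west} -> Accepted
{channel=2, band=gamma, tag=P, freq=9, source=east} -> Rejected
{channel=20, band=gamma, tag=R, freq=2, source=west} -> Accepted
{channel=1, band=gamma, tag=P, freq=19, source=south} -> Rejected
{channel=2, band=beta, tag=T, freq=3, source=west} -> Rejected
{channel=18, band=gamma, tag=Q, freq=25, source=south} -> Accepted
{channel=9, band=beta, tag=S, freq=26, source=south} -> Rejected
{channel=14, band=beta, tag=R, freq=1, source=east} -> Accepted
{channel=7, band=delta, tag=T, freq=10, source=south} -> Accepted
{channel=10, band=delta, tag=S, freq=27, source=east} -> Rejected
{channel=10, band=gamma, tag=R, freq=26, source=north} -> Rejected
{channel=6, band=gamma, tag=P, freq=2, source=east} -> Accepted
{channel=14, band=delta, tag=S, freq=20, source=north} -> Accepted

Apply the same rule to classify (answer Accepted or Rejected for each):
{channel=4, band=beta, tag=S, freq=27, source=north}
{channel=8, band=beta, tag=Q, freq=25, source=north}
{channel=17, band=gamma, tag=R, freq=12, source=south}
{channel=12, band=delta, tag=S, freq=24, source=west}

The rule appears to be: channel ≥ 4 AND freq ≤ 25.
{channel=4, band=beta, tag=S, freq=27, source=north}: channel = 4, freq = 27, does not pass → Rejected.
{channel=8, band=beta, tag=Q, freq=25, source=north}: channel = 8, freq = 25, checks out → Accepted.
{channel=17, band=gamma, tag=R, freq=12, source=south}: channel = 17, freq = 12, checks out → Accepted.
{channel=12, band=delta, tag=S, freq=24, source=west}: channel = 12, freq = 24, checks out → Accepted.

Rejected, Accepted, Accepted, Accepted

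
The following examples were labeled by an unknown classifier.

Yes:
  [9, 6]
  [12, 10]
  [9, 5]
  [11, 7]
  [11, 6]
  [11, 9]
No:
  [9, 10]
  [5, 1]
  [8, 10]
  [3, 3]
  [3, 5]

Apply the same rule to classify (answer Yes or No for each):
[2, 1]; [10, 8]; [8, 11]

Rule: first > second AND sum ≥ 8. This holds for each 'Yes' example and fails for each 'No' one.
No: [2, 1], since 2 > 1, 2+1 = 3. Yes: [10, 8], since 10 > 8, 10+8 = 18. No: [8, 11], since 8 < 11, 8+11 = 19.

No, Yes, No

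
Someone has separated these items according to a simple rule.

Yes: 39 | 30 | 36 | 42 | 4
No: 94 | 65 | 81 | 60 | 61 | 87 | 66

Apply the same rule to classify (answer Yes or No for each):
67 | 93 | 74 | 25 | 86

The simplest hypothesis consistent with all the labels is: at most 42.
67: 67 > 42, lacks this property → No. 93: 93 > 42, lacks this property → No. 74: 74 > 42, lacks this property → No. 25: 25 ≤ 42, matches → Yes. 86: 86 > 42, lacks this property → No.

No, No, No, Yes, No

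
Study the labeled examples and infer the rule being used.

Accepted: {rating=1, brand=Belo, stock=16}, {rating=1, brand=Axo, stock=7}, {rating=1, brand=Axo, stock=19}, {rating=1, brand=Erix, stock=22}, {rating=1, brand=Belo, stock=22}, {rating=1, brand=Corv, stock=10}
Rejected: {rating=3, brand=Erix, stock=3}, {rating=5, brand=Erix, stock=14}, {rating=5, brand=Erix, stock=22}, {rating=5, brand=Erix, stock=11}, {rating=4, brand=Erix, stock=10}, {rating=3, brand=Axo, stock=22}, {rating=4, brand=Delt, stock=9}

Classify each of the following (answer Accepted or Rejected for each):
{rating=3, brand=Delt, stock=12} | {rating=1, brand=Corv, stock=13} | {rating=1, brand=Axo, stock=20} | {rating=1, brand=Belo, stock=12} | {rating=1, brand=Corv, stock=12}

Rejected, Accepted, Accepted, Accepted, Accepted

Every 'Accepted' example satisfies: rating = 1. None of the 'Rejected' examples do.
{rating=3, brand=Delt, stock=12}: rating = 3, lacks this property → Rejected. {rating=1, brand=Corv, stock=13}: rating = 1, matches → Accepted. {rating=1, brand=Axo, stock=20}: rating = 1, matches → Accepted. {rating=1, brand=Belo, stock=12}: rating = 1, matches → Accepted. {rating=1, brand=Corv, stock=12}: rating = 1, matches → Accepted.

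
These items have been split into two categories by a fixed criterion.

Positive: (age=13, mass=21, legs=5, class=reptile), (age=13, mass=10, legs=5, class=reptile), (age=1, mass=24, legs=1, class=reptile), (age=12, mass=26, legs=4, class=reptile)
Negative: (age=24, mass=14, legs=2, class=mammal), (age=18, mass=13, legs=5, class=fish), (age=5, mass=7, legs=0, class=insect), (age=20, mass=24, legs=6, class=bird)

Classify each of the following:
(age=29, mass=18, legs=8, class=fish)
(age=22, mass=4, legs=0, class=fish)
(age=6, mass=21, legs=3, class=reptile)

'Positive' ⟺ class is reptile.
Negative: (age=29, mass=18, legs=8, class=fish), since class is fish. Negative: (age=22, mass=4, legs=0, class=fish), since class is fish. Positive: (age=6, mass=21, legs=3, class=reptile), since class is reptile.

Negative, Negative, Positive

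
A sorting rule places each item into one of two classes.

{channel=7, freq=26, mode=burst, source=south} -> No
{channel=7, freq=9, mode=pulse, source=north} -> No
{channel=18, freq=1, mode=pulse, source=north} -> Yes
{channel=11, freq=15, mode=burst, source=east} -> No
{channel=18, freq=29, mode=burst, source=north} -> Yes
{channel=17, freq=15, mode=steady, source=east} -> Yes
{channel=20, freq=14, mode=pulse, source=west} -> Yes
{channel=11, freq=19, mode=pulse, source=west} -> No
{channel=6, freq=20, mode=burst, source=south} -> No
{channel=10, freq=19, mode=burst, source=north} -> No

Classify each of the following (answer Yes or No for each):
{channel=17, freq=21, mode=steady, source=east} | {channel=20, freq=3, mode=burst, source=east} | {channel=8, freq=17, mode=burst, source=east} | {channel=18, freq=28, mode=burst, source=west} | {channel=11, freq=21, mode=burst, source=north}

Yes, Yes, No, Yes, No

Rule: channel ≥ 17. This holds for each 'Yes' example and fails for each 'No' one.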